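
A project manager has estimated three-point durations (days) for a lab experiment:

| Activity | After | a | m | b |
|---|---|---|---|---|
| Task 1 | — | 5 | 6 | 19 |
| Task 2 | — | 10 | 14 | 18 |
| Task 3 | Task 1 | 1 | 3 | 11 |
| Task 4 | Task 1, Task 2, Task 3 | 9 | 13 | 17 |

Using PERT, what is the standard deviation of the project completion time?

1.89 days

te_Task 1 = (5 + 4·6 + 19)/6 = 48/6 = 8; σ²_Task 1 = ((19−5)/6)² = 5.444
te_Task 2 = (10 + 4·14 + 18)/6 = 84/6 = 14; σ²_Task 2 = ((18−10)/6)² = 1.778
te_Task 3 = (1 + 4·3 + 11)/6 = 24/6 = 4; σ²_Task 3 = ((11−1)/6)² = 2.778
te_Task 4 = (9 + 4·13 + 17)/6 = 78/6 = 13; σ²_Task 4 = ((17−9)/6)² = 1.778

Forward pass:
ES_Task 1 = 0; EF_Task 1 = 8
ES_Task 2 = 0; EF_Task 2 = 14
ES_Task 3 = 8; EF_Task 3 = 8+4 = 12
ES_Task 4 = max(EF_Task 1=8, EF_Task 2=14, EF_Task 3=12) = 14; EF_Task 4 = 14+13 = 27
Expected project duration μ = 27 days. Critical path: Task 2 → Task 4.

Variance along critical path = 1.778 + 1.778 = 3.556
σ = √3.556 = 1.886 days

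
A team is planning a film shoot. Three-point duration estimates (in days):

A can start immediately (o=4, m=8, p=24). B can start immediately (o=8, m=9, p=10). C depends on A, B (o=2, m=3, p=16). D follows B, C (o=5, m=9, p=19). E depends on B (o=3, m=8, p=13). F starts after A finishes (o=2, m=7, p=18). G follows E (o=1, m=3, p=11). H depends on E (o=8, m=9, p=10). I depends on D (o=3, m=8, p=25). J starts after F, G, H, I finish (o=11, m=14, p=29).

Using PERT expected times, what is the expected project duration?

51 days

te_A = (4 + 4·8 + 24)/6 = 60/6 = 10
te_B = (8 + 4·9 + 10)/6 = 54/6 = 9
te_C = (2 + 4·3 + 16)/6 = 30/6 = 5
te_D = (5 + 4·9 + 19)/6 = 60/6 = 10
te_E = (3 + 4·8 + 13)/6 = 48/6 = 8
te_F = (2 + 4·7 + 18)/6 = 48/6 = 8
te_G = (1 + 4·3 + 11)/6 = 24/6 = 4
te_H = (8 + 4·9 + 10)/6 = 54/6 = 9
te_I = (3 + 4·8 + 25)/6 = 60/6 = 10
te_J = (11 + 4·14 + 29)/6 = 96/6 = 16

Forward pass:
ES_A = 0; EF_A = 10
ES_B = 0; EF_B = 9
ES_C = max(EF_A=10, EF_B=9) = 10; EF_C = 10+5 = 15
ES_D = max(EF_B=9, EF_C=15) = 15; EF_D = 15+10 = 25
ES_E = 9; EF_E = 9+8 = 17
ES_F = 10; EF_F = 10+8 = 18
ES_G = 17; EF_G = 17+4 = 21
ES_H = 17; EF_H = 17+9 = 26
ES_I = 25; EF_I = 25+10 = 35
ES_J = max(EF_F=18, EF_G=21, EF_H=26, EF_I=35) = 35; EF_J = 35+16 = 51
Expected project duration μ = 51 days. Critical path: A → C → D → I → J.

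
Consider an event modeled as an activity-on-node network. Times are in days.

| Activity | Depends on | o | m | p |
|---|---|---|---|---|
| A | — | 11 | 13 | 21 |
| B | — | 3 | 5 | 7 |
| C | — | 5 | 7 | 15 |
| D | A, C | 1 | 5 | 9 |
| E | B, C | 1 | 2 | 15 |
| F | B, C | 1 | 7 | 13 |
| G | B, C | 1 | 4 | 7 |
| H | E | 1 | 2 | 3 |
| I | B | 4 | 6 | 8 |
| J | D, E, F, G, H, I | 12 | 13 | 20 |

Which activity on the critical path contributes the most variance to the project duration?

A

te_A = (11 + 4·13 + 21)/6 = 84/6 = 14; σ²_A = ((21−11)/6)² = 2.778
te_B = (3 + 4·5 + 7)/6 = 30/6 = 5; σ²_B = ((7−3)/6)² = 0.444
te_C = (5 + 4·7 + 15)/6 = 48/6 = 8; σ²_C = ((15−5)/6)² = 2.778
te_D = (1 + 4·5 + 9)/6 = 30/6 = 5; σ²_D = ((9−1)/6)² = 1.778
te_E = (1 + 4·2 + 15)/6 = 24/6 = 4; σ²_E = ((15−1)/6)² = 5.444
te_F = (1 + 4·7 + 13)/6 = 42/6 = 7; σ²_F = ((13−1)/6)² = 4.000
te_G = (1 + 4·4 + 7)/6 = 24/6 = 4; σ²_G = ((7−1)/6)² = 1.000
te_H = (1 + 4·2 + 3)/6 = 12/6 = 2; σ²_H = ((3−1)/6)² = 0.111
te_I = (4 + 4·6 + 8)/6 = 36/6 = 6; σ²_I = ((8−4)/6)² = 0.444
te_J = (12 + 4·13 + 20)/6 = 84/6 = 14; σ²_J = ((20−12)/6)² = 1.778

Forward pass:
ES_A = 0; EF_A = 14
ES_B = 0; EF_B = 5
ES_C = 0; EF_C = 8
ES_D = max(EF_A=14, EF_C=8) = 14; EF_D = 14+5 = 19
ES_E = max(EF_B=5, EF_C=8) = 8; EF_E = 8+4 = 12
ES_F = max(EF_B=5, EF_C=8) = 8; EF_F = 8+7 = 15
ES_G = max(EF_B=5, EF_C=8) = 8; EF_G = 8+4 = 12
ES_H = 12; EF_H = 12+2 = 14
ES_I = 5; EF_I = 5+6 = 11
ES_J = max(EF_D=19, EF_E=12, EF_F=15, EF_G=12, EF_H=14, EF_I=11) = 19; EF_J = 19+14 = 33
Expected project duration μ = 33 days. Critical path: A → D → J.

Variances on critical path: σ²_A=2.778, σ²_D=1.778, σ²_J=1.778.
Largest is σ²_A = 2.778.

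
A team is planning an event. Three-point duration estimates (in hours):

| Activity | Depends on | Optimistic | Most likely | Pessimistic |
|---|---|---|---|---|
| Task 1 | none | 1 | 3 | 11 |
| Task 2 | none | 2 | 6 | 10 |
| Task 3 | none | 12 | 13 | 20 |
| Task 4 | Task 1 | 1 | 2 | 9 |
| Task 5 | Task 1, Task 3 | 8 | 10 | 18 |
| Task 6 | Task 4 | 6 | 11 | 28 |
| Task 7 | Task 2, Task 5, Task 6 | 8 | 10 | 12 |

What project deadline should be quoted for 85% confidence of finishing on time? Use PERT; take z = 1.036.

37.3 hours

te_Task 1 = (1 + 4·3 + 11)/6 = 24/6 = 4; σ²_Task 1 = ((11−1)/6)² = 2.778
te_Task 2 = (2 + 4·6 + 10)/6 = 36/6 = 6; σ²_Task 2 = ((10−2)/6)² = 1.778
te_Task 3 = (12 + 4·13 + 20)/6 = 84/6 = 14; σ²_Task 3 = ((20−12)/6)² = 1.778
te_Task 4 = (1 + 4·2 + 9)/6 = 18/6 = 3; σ²_Task 4 = ((9−1)/6)² = 1.778
te_Task 5 = (8 + 4·10 + 18)/6 = 66/6 = 11; σ²_Task 5 = ((18−8)/6)² = 2.778
te_Task 6 = (6 + 4·11 + 28)/6 = 78/6 = 13; σ²_Task 6 = ((28−6)/6)² = 13.444
te_Task 7 = (8 + 4·10 + 12)/6 = 60/6 = 10; σ²_Task 7 = ((12−8)/6)² = 0.444

Forward pass:
ES_Task 1 = 0; EF_Task 1 = 4
ES_Task 2 = 0; EF_Task 2 = 6
ES_Task 3 = 0; EF_Task 3 = 14
ES_Task 4 = 4; EF_Task 4 = 4+3 = 7
ES_Task 5 = max(EF_Task 1=4, EF_Task 3=14) = 14; EF_Task 5 = 14+11 = 25
ES_Task 6 = 7; EF_Task 6 = 7+13 = 20
ES_Task 7 = max(EF_Task 2=6, EF_Task 5=25, EF_Task 6=20) = 25; EF_Task 7 = 25+10 = 35
Expected project duration μ = 35 hours. Critical path: Task 3 → Task 5 → Task 7.

Variance along critical path = 1.778 + 2.778 + 0.444 = 5.000; σ = 2.236 hours.
D = μ + z·σ = 35 + 1.036·2.236 = 37.3 hours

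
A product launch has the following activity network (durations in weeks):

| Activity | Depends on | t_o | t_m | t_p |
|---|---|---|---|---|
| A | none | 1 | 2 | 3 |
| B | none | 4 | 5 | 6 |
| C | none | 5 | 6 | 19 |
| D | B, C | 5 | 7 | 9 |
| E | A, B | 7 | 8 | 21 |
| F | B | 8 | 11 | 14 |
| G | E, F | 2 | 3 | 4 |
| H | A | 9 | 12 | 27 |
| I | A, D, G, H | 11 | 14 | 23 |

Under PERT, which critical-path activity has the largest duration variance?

I

te_A = (1 + 4·2 + 3)/6 = 12/6 = 2; σ²_A = ((3−1)/6)² = 0.111
te_B = (4 + 4·5 + 6)/6 = 30/6 = 5; σ²_B = ((6−4)/6)² = 0.111
te_C = (5 + 4·6 + 19)/6 = 48/6 = 8; σ²_C = ((19−5)/6)² = 5.444
te_D = (5 + 4·7 + 9)/6 = 42/6 = 7; σ²_D = ((9−5)/6)² = 0.444
te_E = (7 + 4·8 + 21)/6 = 60/6 = 10; σ²_E = ((21−7)/6)² = 5.444
te_F = (8 + 4·11 + 14)/6 = 66/6 = 11; σ²_F = ((14−8)/6)² = 1.000
te_G = (2 + 4·3 + 4)/6 = 18/6 = 3; σ²_G = ((4−2)/6)² = 0.111
te_H = (9 + 4·12 + 27)/6 = 84/6 = 14; σ²_H = ((27−9)/6)² = 9.000
te_I = (11 + 4·14 + 23)/6 = 90/6 = 15; σ²_I = ((23−11)/6)² = 4.000

Forward pass:
ES_A = 0; EF_A = 2
ES_B = 0; EF_B = 5
ES_C = 0; EF_C = 8
ES_D = max(EF_B=5, EF_C=8) = 8; EF_D = 8+7 = 15
ES_E = max(EF_A=2, EF_B=5) = 5; EF_E = 5+10 = 15
ES_F = 5; EF_F = 5+11 = 16
ES_G = max(EF_E=15, EF_F=16) = 16; EF_G = 16+3 = 19
ES_H = 2; EF_H = 2+14 = 16
ES_I = max(EF_A=2, EF_D=15, EF_G=19, EF_H=16) = 19; EF_I = 19+15 = 34
Expected project duration μ = 34 weeks. Critical path: B → F → G → I.

Variances on critical path: σ²_B=0.111, σ²_F=1.000, σ²_G=0.111, σ²_I=4.000.
Largest is σ²_I = 4.000.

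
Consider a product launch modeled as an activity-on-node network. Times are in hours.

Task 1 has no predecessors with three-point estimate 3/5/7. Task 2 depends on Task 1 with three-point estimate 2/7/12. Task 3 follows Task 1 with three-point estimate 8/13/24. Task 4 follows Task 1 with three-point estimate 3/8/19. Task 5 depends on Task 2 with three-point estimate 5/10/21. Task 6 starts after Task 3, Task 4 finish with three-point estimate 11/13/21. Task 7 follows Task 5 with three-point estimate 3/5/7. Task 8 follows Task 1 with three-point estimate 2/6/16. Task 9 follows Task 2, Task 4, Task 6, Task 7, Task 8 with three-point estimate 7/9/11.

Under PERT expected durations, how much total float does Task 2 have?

te_Task 1 = (3 + 4·5 + 7)/6 = 30/6 = 5
te_Task 2 = (2 + 4·7 + 12)/6 = 42/6 = 7
te_Task 3 = (8 + 4·13 + 24)/6 = 84/6 = 14
te_Task 4 = (3 + 4·8 + 19)/6 = 54/6 = 9
te_Task 5 = (5 + 4·10 + 21)/6 = 66/6 = 11
te_Task 6 = (11 + 4·13 + 21)/6 = 84/6 = 14
te_Task 7 = (3 + 4·5 + 7)/6 = 30/6 = 5
te_Task 8 = (2 + 4·6 + 16)/6 = 42/6 = 7
te_Task 9 = (7 + 4·9 + 11)/6 = 54/6 = 9

Forward pass:
ES_Task 1 = 0; EF_Task 1 = 5
ES_Task 2 = 5; EF_Task 2 = 5+7 = 12
ES_Task 3 = 5; EF_Task 3 = 5+14 = 19
ES_Task 4 = 5; EF_Task 4 = 5+9 = 14
ES_Task 5 = 12; EF_Task 5 = 12+11 = 23
ES_Task 6 = max(EF_Task 3=19, EF_Task 4=14) = 19; EF_Task 6 = 19+14 = 33
ES_Task 7 = 23; EF_Task 7 = 23+5 = 28
ES_Task 8 = 5; EF_Task 8 = 5+7 = 12
ES_Task 9 = max(EF_Task 2=12, EF_Task 4=14, EF_Task 6=33, EF_Task 7=28, EF_Task 8=12) = 33; EF_Task 9 = 33+9 = 42
Expected project duration μ = 42 hours. Critical path: Task 1 → Task 3 → Task 6 → Task 9.

Backward pass:
LF_Task 9 = 42; LS_Task 9 = 42−9 = 33
LF_Task 8 = LS_Task 9 = 33; LS_Task 8 = 33−7 = 26
LF_Task 7 = LS_Task 9 = 33; LS_Task 7 = 33−5 = 28
LF_Task 6 = LS_Task 9 = 33; LS_Task 6 = 33−14 = 19
LF_Task 5 = LS_Task 7 = 28; LS_Task 5 = 28−11 = 17
LF_Task 4 = min(LS_Task 6=19, LS_Task 9=33) = 19; LS_Task 4 = 19−9 = 10
LF_Task 3 = LS_Task 6 = 19; LS_Task 3 = 19−14 = 5
LF_Task 2 = min(LS_Task 5=17, LS_Task 9=33) = 17; LS_Task 2 = 17−7 = 10
LF_Task 1 = min(LS_Task 2=10, LS_Task 3=5, LS_Task 4=10, LS_Task 8=26) = 5; LS_Task 1 = 5−5 = 0
Slack_Task 2 = LS_Task 2 − ES_Task 2 = 10 − 5 = 5

5 hours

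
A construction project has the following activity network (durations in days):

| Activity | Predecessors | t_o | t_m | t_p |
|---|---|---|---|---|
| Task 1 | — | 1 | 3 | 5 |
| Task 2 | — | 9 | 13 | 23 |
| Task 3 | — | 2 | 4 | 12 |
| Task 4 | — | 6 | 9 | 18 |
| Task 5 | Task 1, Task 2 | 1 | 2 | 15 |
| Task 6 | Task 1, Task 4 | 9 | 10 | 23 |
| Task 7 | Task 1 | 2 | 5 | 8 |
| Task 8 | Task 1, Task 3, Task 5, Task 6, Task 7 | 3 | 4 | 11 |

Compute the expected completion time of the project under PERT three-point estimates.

27 days

te_Task 1 = (1 + 4·3 + 5)/6 = 18/6 = 3
te_Task 2 = (9 + 4·13 + 23)/6 = 84/6 = 14
te_Task 3 = (2 + 4·4 + 12)/6 = 30/6 = 5
te_Task 4 = (6 + 4·9 + 18)/6 = 60/6 = 10
te_Task 5 = (1 + 4·2 + 15)/6 = 24/6 = 4
te_Task 6 = (9 + 4·10 + 23)/6 = 72/6 = 12
te_Task 7 = (2 + 4·5 + 8)/6 = 30/6 = 5
te_Task 8 = (3 + 4·4 + 11)/6 = 30/6 = 5

Forward pass:
ES_Task 1 = 0; EF_Task 1 = 3
ES_Task 2 = 0; EF_Task 2 = 14
ES_Task 3 = 0; EF_Task 3 = 5
ES_Task 4 = 0; EF_Task 4 = 10
ES_Task 5 = max(EF_Task 1=3, EF_Task 2=14) = 14; EF_Task 5 = 14+4 = 18
ES_Task 6 = max(EF_Task 1=3, EF_Task 4=10) = 10; EF_Task 6 = 10+12 = 22
ES_Task 7 = 3; EF_Task 7 = 3+5 = 8
ES_Task 8 = max(EF_Task 1=3, EF_Task 3=5, EF_Task 5=18, EF_Task 6=22, EF_Task 7=8) = 22; EF_Task 8 = 22+5 = 27
Expected project duration μ = 27 days. Critical path: Task 4 → Task 6 → Task 8.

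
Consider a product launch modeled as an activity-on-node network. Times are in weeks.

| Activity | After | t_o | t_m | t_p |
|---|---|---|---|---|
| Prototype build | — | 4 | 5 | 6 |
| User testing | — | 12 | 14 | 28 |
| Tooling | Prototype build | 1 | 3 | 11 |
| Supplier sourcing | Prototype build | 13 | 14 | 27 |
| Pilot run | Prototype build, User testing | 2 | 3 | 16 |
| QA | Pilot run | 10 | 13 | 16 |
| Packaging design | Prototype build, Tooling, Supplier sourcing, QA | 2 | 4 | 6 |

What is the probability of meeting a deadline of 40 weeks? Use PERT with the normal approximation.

0.704

te_Prototype build = (4 + 4·5 + 6)/6 = 30/6 = 5; σ²_Prototype build = ((6−4)/6)² = 0.111
te_User testing = (12 + 4·14 + 28)/6 = 96/6 = 16; σ²_User testing = ((28−12)/6)² = 7.111
te_Tooling = (1 + 4·3 + 11)/6 = 24/6 = 4; σ²_Tooling = ((11−1)/6)² = 2.778
te_Supplier sourcing = (13 + 4·14 + 27)/6 = 96/6 = 16; σ²_Supplier sourcing = ((27−13)/6)² = 5.444
te_Pilot run = (2 + 4·3 + 16)/6 = 30/6 = 5; σ²_Pilot run = ((16−2)/6)² = 5.444
te_QA = (10 + 4·13 + 16)/6 = 78/6 = 13; σ²_QA = ((16−10)/6)² = 1.000
te_Packaging design = (2 + 4·4 + 6)/6 = 24/6 = 4; σ²_Packaging design = ((6−2)/6)² = 0.444

Forward pass:
ES_Prototype build = 0; EF_Prototype build = 5
ES_User testing = 0; EF_User testing = 16
ES_Tooling = 5; EF_Tooling = 5+4 = 9
ES_Supplier sourcing = 5; EF_Supplier sourcing = 5+16 = 21
ES_Pilot run = max(EF_Prototype build=5, EF_User testing=16) = 16; EF_Pilot run = 16+5 = 21
ES_QA = 21; EF_QA = 21+13 = 34
ES_Packaging design = max(EF_Prototype build=5, EF_Tooling=9, EF_Supplier sourcing=21, EF_QA=34) = 34; EF_Packaging design = 34+4 = 38
Expected project duration μ = 38 weeks. Critical path: User testing → Pilot run → QA → Packaging design.

Variance along critical path = 7.111 + 5.444 + 1.000 + 0.444 = 14.000; σ = √14.000 = 3.742 weeks.
Z = (40 − 38) / 3.742 = 0.535
P(T ≤ 40) = Φ(0.535) ≈ 0.704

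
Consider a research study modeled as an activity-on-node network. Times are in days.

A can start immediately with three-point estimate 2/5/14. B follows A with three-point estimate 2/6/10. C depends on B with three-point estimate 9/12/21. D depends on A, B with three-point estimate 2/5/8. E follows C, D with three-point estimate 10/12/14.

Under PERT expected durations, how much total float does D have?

te_A = (2 + 4·5 + 14)/6 = 36/6 = 6
te_B = (2 + 4·6 + 10)/6 = 36/6 = 6
te_C = (9 + 4·12 + 21)/6 = 78/6 = 13
te_D = (2 + 4·5 + 8)/6 = 30/6 = 5
te_E = (10 + 4·12 + 14)/6 = 72/6 = 12

Forward pass:
ES_A = 0; EF_A = 6
ES_B = 6; EF_B = 6+6 = 12
ES_C = 12; EF_C = 12+13 = 25
ES_D = max(EF_A=6, EF_B=12) = 12; EF_D = 12+5 = 17
ES_E = max(EF_C=25, EF_D=17) = 25; EF_E = 25+12 = 37
Expected project duration μ = 37 days. Critical path: A → B → C → E.

Backward pass:
LF_E = 37; LS_E = 37−12 = 25
LF_D = LS_E = 25; LS_D = 25−5 = 20
LF_C = LS_E = 25; LS_C = 25−13 = 12
LF_B = min(LS_C=12, LS_D=20) = 12; LS_B = 12−6 = 6
LF_A = min(LS_B=6, LS_D=20) = 6; LS_A = 6−6 = 0
Slack_D = LS_D − ES_D = 20 − 12 = 8

8 days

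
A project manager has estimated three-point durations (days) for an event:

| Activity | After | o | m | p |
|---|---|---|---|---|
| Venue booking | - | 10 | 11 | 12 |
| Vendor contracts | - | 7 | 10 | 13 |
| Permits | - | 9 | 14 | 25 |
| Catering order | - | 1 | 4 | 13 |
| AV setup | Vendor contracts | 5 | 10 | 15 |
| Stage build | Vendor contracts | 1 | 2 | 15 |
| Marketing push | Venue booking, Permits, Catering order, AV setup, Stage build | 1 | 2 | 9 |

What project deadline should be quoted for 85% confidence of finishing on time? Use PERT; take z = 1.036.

te_Venue booking = (10 + 4·11 + 12)/6 = 66/6 = 11; σ²_Venue booking = ((12−10)/6)² = 0.111
te_Vendor contracts = (7 + 4·10 + 13)/6 = 60/6 = 10; σ²_Vendor contracts = ((13−7)/6)² = 1.000
te_Permits = (9 + 4·14 + 25)/6 = 90/6 = 15; σ²_Permits = ((25−9)/6)² = 7.111
te_Catering order = (1 + 4·4 + 13)/6 = 30/6 = 5; σ²_Catering order = ((13−1)/6)² = 4.000
te_AV setup = (5 + 4·10 + 15)/6 = 60/6 = 10; σ²_AV setup = ((15−5)/6)² = 2.778
te_Stage build = (1 + 4·2 + 15)/6 = 24/6 = 4; σ²_Stage build = ((15−1)/6)² = 5.444
te_Marketing push = (1 + 4·2 + 9)/6 = 18/6 = 3; σ²_Marketing push = ((9−1)/6)² = 1.778

Forward pass:
ES_Venue booking = 0; EF_Venue booking = 11
ES_Vendor contracts = 0; EF_Vendor contracts = 10
ES_Permits = 0; EF_Permits = 15
ES_Catering order = 0; EF_Catering order = 5
ES_AV setup = 10; EF_AV setup = 10+10 = 20
ES_Stage build = 10; EF_Stage build = 10+4 = 14
ES_Marketing push = max(EF_Venue booking=11, EF_Permits=15, EF_Catering order=5, EF_AV setup=20, EF_Stage build=14) = 20; EF_Marketing push = 20+3 = 23
Expected project duration μ = 23 days. Critical path: Vendor contracts → AV setup → Marketing push.

Variance along critical path = 1.000 + 2.778 + 1.778 = 5.556; σ = 2.357 days.
D = μ + z·σ = 23 + 1.036·2.357 = 25.4 days

25.4 days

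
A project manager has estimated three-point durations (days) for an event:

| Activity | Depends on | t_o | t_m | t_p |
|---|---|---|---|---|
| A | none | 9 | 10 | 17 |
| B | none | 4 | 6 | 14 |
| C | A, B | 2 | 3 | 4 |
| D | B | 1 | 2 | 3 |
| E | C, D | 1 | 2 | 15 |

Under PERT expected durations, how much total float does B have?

4 days

te_A = (9 + 4·10 + 17)/6 = 66/6 = 11
te_B = (4 + 4·6 + 14)/6 = 42/6 = 7
te_C = (2 + 4·3 + 4)/6 = 18/6 = 3
te_D = (1 + 4·2 + 3)/6 = 12/6 = 2
te_E = (1 + 4·2 + 15)/6 = 24/6 = 4

Forward pass:
ES_A = 0; EF_A = 11
ES_B = 0; EF_B = 7
ES_C = max(EF_A=11, EF_B=7) = 11; EF_C = 11+3 = 14
ES_D = 7; EF_D = 7+2 = 9
ES_E = max(EF_C=14, EF_D=9) = 14; EF_E = 14+4 = 18
Expected project duration μ = 18 days. Critical path: A → C → E.

Backward pass:
LF_E = 18; LS_E = 18−4 = 14
LF_D = LS_E = 14; LS_D = 14−2 = 12
LF_C = LS_E = 14; LS_C = 14−3 = 11
LF_B = min(LS_C=11, LS_D=12) = 11; LS_B = 11−7 = 4
LF_A = LS_C = 11; LS_A = 11−11 = 0
Slack_B = LS_B − ES_B = 4 − 0 = 4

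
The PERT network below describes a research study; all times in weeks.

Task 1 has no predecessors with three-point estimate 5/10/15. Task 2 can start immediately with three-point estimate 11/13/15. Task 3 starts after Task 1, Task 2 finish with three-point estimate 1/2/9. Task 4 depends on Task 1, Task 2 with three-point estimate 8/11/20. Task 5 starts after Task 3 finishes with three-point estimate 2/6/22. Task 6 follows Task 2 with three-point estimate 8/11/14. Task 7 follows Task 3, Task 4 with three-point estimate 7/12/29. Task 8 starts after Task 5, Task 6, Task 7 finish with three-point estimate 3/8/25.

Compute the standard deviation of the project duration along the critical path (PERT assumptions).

5.60 weeks

te_Task 1 = (5 + 4·10 + 15)/6 = 60/6 = 10; σ²_Task 1 = ((15−5)/6)² = 2.778
te_Task 2 = (11 + 4·13 + 15)/6 = 78/6 = 13; σ²_Task 2 = ((15−11)/6)² = 0.444
te_Task 3 = (1 + 4·2 + 9)/6 = 18/6 = 3; σ²_Task 3 = ((9−1)/6)² = 1.778
te_Task 4 = (8 + 4·11 + 20)/6 = 72/6 = 12; σ²_Task 4 = ((20−8)/6)² = 4.000
te_Task 5 = (2 + 4·6 + 22)/6 = 48/6 = 8; σ²_Task 5 = ((22−2)/6)² = 11.111
te_Task 6 = (8 + 4·11 + 14)/6 = 66/6 = 11; σ²_Task 6 = ((14−8)/6)² = 1.000
te_Task 7 = (7 + 4·12 + 29)/6 = 84/6 = 14; σ²_Task 7 = ((29−7)/6)² = 13.444
te_Task 8 = (3 + 4·8 + 25)/6 = 60/6 = 10; σ²_Task 8 = ((25−3)/6)² = 13.444

Forward pass:
ES_Task 1 = 0; EF_Task 1 = 10
ES_Task 2 = 0; EF_Task 2 = 13
ES_Task 3 = max(EF_Task 1=10, EF_Task 2=13) = 13; EF_Task 3 = 13+3 = 16
ES_Task 4 = max(EF_Task 1=10, EF_Task 2=13) = 13; EF_Task 4 = 13+12 = 25
ES_Task 5 = 16; EF_Task 5 = 16+8 = 24
ES_Task 6 = 13; EF_Task 6 = 13+11 = 24
ES_Task 7 = max(EF_Task 3=16, EF_Task 4=25) = 25; EF_Task 7 = 25+14 = 39
ES_Task 8 = max(EF_Task 5=24, EF_Task 6=24, EF_Task 7=39) = 39; EF_Task 8 = 39+10 = 49
Expected project duration μ = 49 weeks. Critical path: Task 2 → Task 4 → Task 7 → Task 8.

Variance along critical path = 0.444 + 4.000 + 13.444 + 13.444 = 31.333
σ = √31.333 = 5.598 weeks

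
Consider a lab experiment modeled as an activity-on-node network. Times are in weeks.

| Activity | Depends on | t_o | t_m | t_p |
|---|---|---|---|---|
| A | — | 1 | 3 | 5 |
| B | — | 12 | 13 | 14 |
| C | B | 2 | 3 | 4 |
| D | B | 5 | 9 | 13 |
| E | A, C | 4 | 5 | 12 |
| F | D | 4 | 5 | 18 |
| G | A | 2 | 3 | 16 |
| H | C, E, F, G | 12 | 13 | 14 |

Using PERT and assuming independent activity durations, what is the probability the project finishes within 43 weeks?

te_A = (1 + 4·3 + 5)/6 = 18/6 = 3; σ²_A = ((5−1)/6)² = 0.444
te_B = (12 + 4·13 + 14)/6 = 78/6 = 13; σ²_B = ((14−12)/6)² = 0.111
te_C = (2 + 4·3 + 4)/6 = 18/6 = 3; σ²_C = ((4−2)/6)² = 0.111
te_D = (5 + 4·9 + 13)/6 = 54/6 = 9; σ²_D = ((13−5)/6)² = 1.778
te_E = (4 + 4·5 + 12)/6 = 36/6 = 6; σ²_E = ((12−4)/6)² = 1.778
te_F = (4 + 4·5 + 18)/6 = 42/6 = 7; σ²_F = ((18−4)/6)² = 5.444
te_G = (2 + 4·3 + 16)/6 = 30/6 = 5; σ²_G = ((16−2)/6)² = 5.444
te_H = (12 + 4·13 + 14)/6 = 78/6 = 13; σ²_H = ((14−12)/6)² = 0.111

Forward pass:
ES_A = 0; EF_A = 3
ES_B = 0; EF_B = 13
ES_C = 13; EF_C = 13+3 = 16
ES_D = 13; EF_D = 13+9 = 22
ES_E = max(EF_A=3, EF_C=16) = 16; EF_E = 16+6 = 22
ES_F = 22; EF_F = 22+7 = 29
ES_G = 3; EF_G = 3+5 = 8
ES_H = max(EF_C=16, EF_E=22, EF_F=29, EF_G=8) = 29; EF_H = 29+13 = 42
Expected project duration μ = 42 weeks. Critical path: B → D → F → H.

Variance along critical path = 0.111 + 1.778 + 5.444 + 0.111 = 7.444; σ = √7.444 = 2.728 weeks.
Z = (43 − 42) / 2.728 = 0.367
P(T ≤ 43) = Φ(0.367) ≈ 0.643

0.643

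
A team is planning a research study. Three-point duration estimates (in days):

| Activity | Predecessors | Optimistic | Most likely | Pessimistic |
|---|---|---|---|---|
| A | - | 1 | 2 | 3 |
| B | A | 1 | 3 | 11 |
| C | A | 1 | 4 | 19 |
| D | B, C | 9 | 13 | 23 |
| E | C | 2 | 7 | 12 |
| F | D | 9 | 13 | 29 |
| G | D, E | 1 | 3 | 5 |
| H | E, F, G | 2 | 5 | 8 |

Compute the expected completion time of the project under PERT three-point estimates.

42 days

te_A = (1 + 4·2 + 3)/6 = 12/6 = 2
te_B = (1 + 4·3 + 11)/6 = 24/6 = 4
te_C = (1 + 4·4 + 19)/6 = 36/6 = 6
te_D = (9 + 4·13 + 23)/6 = 84/6 = 14
te_E = (2 + 4·7 + 12)/6 = 42/6 = 7
te_F = (9 + 4·13 + 29)/6 = 90/6 = 15
te_G = (1 + 4·3 + 5)/6 = 18/6 = 3
te_H = (2 + 4·5 + 8)/6 = 30/6 = 5

Forward pass:
ES_A = 0; EF_A = 2
ES_B = 2; EF_B = 2+4 = 6
ES_C = 2; EF_C = 2+6 = 8
ES_D = max(EF_B=6, EF_C=8) = 8; EF_D = 8+14 = 22
ES_E = 8; EF_E = 8+7 = 15
ES_F = 22; EF_F = 22+15 = 37
ES_G = max(EF_D=22, EF_E=15) = 22; EF_G = 22+3 = 25
ES_H = max(EF_E=15, EF_F=37, EF_G=25) = 37; EF_H = 37+5 = 42
Expected project duration μ = 42 days. Critical path: A → C → D → F → H.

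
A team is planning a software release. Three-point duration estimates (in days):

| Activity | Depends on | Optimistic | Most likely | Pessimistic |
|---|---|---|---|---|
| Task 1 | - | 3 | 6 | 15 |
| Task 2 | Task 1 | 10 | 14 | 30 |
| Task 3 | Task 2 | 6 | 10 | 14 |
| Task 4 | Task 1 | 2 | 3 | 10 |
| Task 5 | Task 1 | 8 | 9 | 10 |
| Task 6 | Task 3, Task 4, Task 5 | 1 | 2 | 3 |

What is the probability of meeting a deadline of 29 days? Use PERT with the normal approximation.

te_Task 1 = (3 + 4·6 + 15)/6 = 42/6 = 7; σ²_Task 1 = ((15−3)/6)² = 4.000
te_Task 2 = (10 + 4·14 + 30)/6 = 96/6 = 16; σ²_Task 2 = ((30−10)/6)² = 11.111
te_Task 3 = (6 + 4·10 + 14)/6 = 60/6 = 10; σ²_Task 3 = ((14−6)/6)² = 1.778
te_Task 4 = (2 + 4·3 + 10)/6 = 24/6 = 4; σ²_Task 4 = ((10−2)/6)² = 1.778
te_Task 5 = (8 + 4·9 + 10)/6 = 54/6 = 9; σ²_Task 5 = ((10−8)/6)² = 0.111
te_Task 6 = (1 + 4·2 + 3)/6 = 12/6 = 2; σ²_Task 6 = ((3−1)/6)² = 0.111

Forward pass:
ES_Task 1 = 0; EF_Task 1 = 7
ES_Task 2 = 7; EF_Task 2 = 7+16 = 23
ES_Task 3 = 23; EF_Task 3 = 23+10 = 33
ES_Task 4 = 7; EF_Task 4 = 7+4 = 11
ES_Task 5 = 7; EF_Task 5 = 7+9 = 16
ES_Task 6 = max(EF_Task 3=33, EF_Task 4=11, EF_Task 5=16) = 33; EF_Task 6 = 33+2 = 35
Expected project duration μ = 35 days. Critical path: Task 1 → Task 2 → Task 3 → Task 6.

Variance along critical path = 4.000 + 11.111 + 1.778 + 0.111 = 17.000; σ = √17.000 = 4.123 days.
Z = (29 − 35) / 4.123 = -1.455
P(T ≤ 29) = Φ(-1.455) ≈ 0.073

0.073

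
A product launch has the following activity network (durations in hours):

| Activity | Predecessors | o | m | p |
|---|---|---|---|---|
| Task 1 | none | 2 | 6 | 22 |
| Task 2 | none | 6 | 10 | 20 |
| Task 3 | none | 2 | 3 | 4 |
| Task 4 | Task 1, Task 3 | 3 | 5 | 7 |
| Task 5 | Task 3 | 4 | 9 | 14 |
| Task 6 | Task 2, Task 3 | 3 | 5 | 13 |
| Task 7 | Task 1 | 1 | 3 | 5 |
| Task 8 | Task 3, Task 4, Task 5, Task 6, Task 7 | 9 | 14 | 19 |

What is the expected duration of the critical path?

31 hours

te_Task 1 = (2 + 4·6 + 22)/6 = 48/6 = 8
te_Task 2 = (6 + 4·10 + 20)/6 = 66/6 = 11
te_Task 3 = (2 + 4·3 + 4)/6 = 18/6 = 3
te_Task 4 = (3 + 4·5 + 7)/6 = 30/6 = 5
te_Task 5 = (4 + 4·9 + 14)/6 = 54/6 = 9
te_Task 6 = (3 + 4·5 + 13)/6 = 36/6 = 6
te_Task 7 = (1 + 4·3 + 5)/6 = 18/6 = 3
te_Task 8 = (9 + 4·14 + 19)/6 = 84/6 = 14

Forward pass:
ES_Task 1 = 0; EF_Task 1 = 8
ES_Task 2 = 0; EF_Task 2 = 11
ES_Task 3 = 0; EF_Task 3 = 3
ES_Task 4 = max(EF_Task 1=8, EF_Task 3=3) = 8; EF_Task 4 = 8+5 = 13
ES_Task 5 = 3; EF_Task 5 = 3+9 = 12
ES_Task 6 = max(EF_Task 2=11, EF_Task 3=3) = 11; EF_Task 6 = 11+6 = 17
ES_Task 7 = 8; EF_Task 7 = 8+3 = 11
ES_Task 8 = max(EF_Task 3=3, EF_Task 4=13, EF_Task 5=12, EF_Task 6=17, EF_Task 7=11) = 17; EF_Task 8 = 17+14 = 31
Expected project duration μ = 31 hours. Critical path: Task 2 → Task 6 → Task 8.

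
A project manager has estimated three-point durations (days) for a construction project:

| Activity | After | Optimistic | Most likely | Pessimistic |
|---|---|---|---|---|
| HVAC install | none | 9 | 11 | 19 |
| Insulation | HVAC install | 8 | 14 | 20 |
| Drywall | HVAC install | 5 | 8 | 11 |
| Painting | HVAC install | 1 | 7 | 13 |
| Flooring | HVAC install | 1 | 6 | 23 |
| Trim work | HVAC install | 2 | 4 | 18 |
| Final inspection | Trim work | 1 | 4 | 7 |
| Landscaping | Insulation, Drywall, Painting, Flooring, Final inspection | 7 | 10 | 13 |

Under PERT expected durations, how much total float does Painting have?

te_HVAC install = (9 + 4·11 + 19)/6 = 72/6 = 12
te_Insulation = (8 + 4·14 + 20)/6 = 84/6 = 14
te_Drywall = (5 + 4·8 + 11)/6 = 48/6 = 8
te_Painting = (1 + 4·7 + 13)/6 = 42/6 = 7
te_Flooring = (1 + 4·6 + 23)/6 = 48/6 = 8
te_Trim work = (2 + 4·4 + 18)/6 = 36/6 = 6
te_Final inspection = (1 + 4·4 + 7)/6 = 24/6 = 4
te_Landscaping = (7 + 4·10 + 13)/6 = 60/6 = 10

Forward pass:
ES_HVAC install = 0; EF_HVAC install = 12
ES_Insulation = 12; EF_Insulation = 12+14 = 26
ES_Drywall = 12; EF_Drywall = 12+8 = 20
ES_Painting = 12; EF_Painting = 12+7 = 19
ES_Flooring = 12; EF_Flooring = 12+8 = 20
ES_Trim work = 12; EF_Trim work = 12+6 = 18
ES_Final inspection = 18; EF_Final inspection = 18+4 = 22
ES_Landscaping = max(EF_Insulation=26, EF_Drywall=20, EF_Painting=19, EF_Flooring=20, EF_Final inspection=22) = 26; EF_Landscaping = 26+10 = 36
Expected project duration μ = 36 days. Critical path: HVAC install → Insulation → Landscaping.

Backward pass:
LF_Landscaping = 36; LS_Landscaping = 36−10 = 26
LF_Final inspection = LS_Landscaping = 26; LS_Final inspection = 26−4 = 22
LF_Trim work = LS_Final inspection = 22; LS_Trim work = 22−6 = 16
LF_Flooring = LS_Landscaping = 26; LS_Flooring = 26−8 = 18
LF_Painting = LS_Landscaping = 26; LS_Painting = 26−7 = 19
LF_Drywall = LS_Landscaping = 26; LS_Drywall = 26−8 = 18
LF_Insulation = LS_Landscaping = 26; LS_Insulation = 26−14 = 12
LF_HVAC install = min(LS_Insulation=12, LS_Drywall=18, LS_Painting=19, LS_Flooring=18, LS_Trim work=16) = 12; LS_HVAC install = 12−12 = 0
Slack_Painting = LS_Painting − ES_Painting = 19 − 12 = 7

7 days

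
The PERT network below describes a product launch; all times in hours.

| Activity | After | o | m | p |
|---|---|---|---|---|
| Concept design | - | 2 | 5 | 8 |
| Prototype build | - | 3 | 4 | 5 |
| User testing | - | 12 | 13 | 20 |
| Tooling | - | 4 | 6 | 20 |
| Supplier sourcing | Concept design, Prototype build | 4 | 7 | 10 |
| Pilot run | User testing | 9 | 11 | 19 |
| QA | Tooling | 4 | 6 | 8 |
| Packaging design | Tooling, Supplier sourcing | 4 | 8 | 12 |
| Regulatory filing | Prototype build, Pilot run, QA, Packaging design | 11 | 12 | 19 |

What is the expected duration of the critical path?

te_Concept design = (2 + 4·5 + 8)/6 = 30/6 = 5
te_Prototype build = (3 + 4·4 + 5)/6 = 24/6 = 4
te_User testing = (12 + 4·13 + 20)/6 = 84/6 = 14
te_Tooling = (4 + 4·6 + 20)/6 = 48/6 = 8
te_Supplier sourcing = (4 + 4·7 + 10)/6 = 42/6 = 7
te_Pilot run = (9 + 4·11 + 19)/6 = 72/6 = 12
te_QA = (4 + 4·6 + 8)/6 = 36/6 = 6
te_Packaging design = (4 + 4·8 + 12)/6 = 48/6 = 8
te_Regulatory filing = (11 + 4·12 + 19)/6 = 78/6 = 13

Forward pass:
ES_Concept design = 0; EF_Concept design = 5
ES_Prototype build = 0; EF_Prototype build = 4
ES_User testing = 0; EF_User testing = 14
ES_Tooling = 0; EF_Tooling = 8
ES_Supplier sourcing = max(EF_Concept design=5, EF_Prototype build=4) = 5; EF_Supplier sourcing = 5+7 = 12
ES_Pilot run = 14; EF_Pilot run = 14+12 = 26
ES_QA = 8; EF_QA = 8+6 = 14
ES_Packaging design = max(EF_Tooling=8, EF_Supplier sourcing=12) = 12; EF_Packaging design = 12+8 = 20
ES_Regulatory filing = max(EF_Prototype build=4, EF_Pilot run=26, EF_QA=14, EF_Packaging design=20) = 26; EF_Regulatory filing = 26+13 = 39
Expected project duration μ = 39 hours. Critical path: User testing → Pilot run → Regulatory filing.

39 hours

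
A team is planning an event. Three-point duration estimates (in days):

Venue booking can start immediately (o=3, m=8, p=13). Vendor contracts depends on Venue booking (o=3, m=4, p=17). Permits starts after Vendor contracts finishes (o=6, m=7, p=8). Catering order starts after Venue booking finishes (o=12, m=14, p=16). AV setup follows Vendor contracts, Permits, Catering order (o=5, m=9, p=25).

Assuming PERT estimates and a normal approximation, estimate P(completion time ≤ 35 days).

te_Venue booking = (3 + 4·8 + 13)/6 = 48/6 = 8; σ²_Venue booking = ((13−3)/6)² = 2.778
te_Vendor contracts = (3 + 4·4 + 17)/6 = 36/6 = 6; σ²_Vendor contracts = ((17−3)/6)² = 5.444
te_Permits = (6 + 4·7 + 8)/6 = 42/6 = 7; σ²_Permits = ((8−6)/6)² = 0.111
te_Catering order = (12 + 4·14 + 16)/6 = 84/6 = 14; σ²_Catering order = ((16−12)/6)² = 0.444
te_AV setup = (5 + 4·9 + 25)/6 = 66/6 = 11; σ²_AV setup = ((25−5)/6)² = 11.111

Forward pass:
ES_Venue booking = 0; EF_Venue booking = 8
ES_Vendor contracts = 8; EF_Vendor contracts = 8+6 = 14
ES_Permits = 14; EF_Permits = 14+7 = 21
ES_Catering order = 8; EF_Catering order = 8+14 = 22
ES_AV setup = max(EF_Vendor contracts=14, EF_Permits=21, EF_Catering order=22) = 22; EF_AV setup = 22+11 = 33
Expected project duration μ = 33 days. Critical path: Venue booking → Catering order → AV setup.

Variance along critical path = 2.778 + 0.444 + 11.111 = 14.333; σ = √14.333 = 3.786 days.
Z = (35 − 33) / 3.786 = 0.528
P(T ≤ 35) = Φ(0.528) ≈ 0.701

0.701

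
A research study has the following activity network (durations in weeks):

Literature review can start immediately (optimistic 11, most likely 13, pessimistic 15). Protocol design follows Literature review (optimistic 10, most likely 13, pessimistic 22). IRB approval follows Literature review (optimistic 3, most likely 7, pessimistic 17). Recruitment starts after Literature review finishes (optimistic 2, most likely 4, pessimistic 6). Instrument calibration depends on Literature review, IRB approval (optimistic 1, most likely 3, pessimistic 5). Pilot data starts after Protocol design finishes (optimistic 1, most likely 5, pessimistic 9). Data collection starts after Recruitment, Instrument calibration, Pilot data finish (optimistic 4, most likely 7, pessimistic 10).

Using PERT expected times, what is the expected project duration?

39 weeks

te_Literature review = (11 + 4·13 + 15)/6 = 78/6 = 13
te_Protocol design = (10 + 4·13 + 22)/6 = 84/6 = 14
te_IRB approval = (3 + 4·7 + 17)/6 = 48/6 = 8
te_Recruitment = (2 + 4·4 + 6)/6 = 24/6 = 4
te_Instrument calibration = (1 + 4·3 + 5)/6 = 18/6 = 3
te_Pilot data = (1 + 4·5 + 9)/6 = 30/6 = 5
te_Data collection = (4 + 4·7 + 10)/6 = 42/6 = 7

Forward pass:
ES_Literature review = 0; EF_Literature review = 13
ES_Protocol design = 13; EF_Protocol design = 13+14 = 27
ES_IRB approval = 13; EF_IRB approval = 13+8 = 21
ES_Recruitment = 13; EF_Recruitment = 13+4 = 17
ES_Instrument calibration = max(EF_Literature review=13, EF_IRB approval=21) = 21; EF_Instrument calibration = 21+3 = 24
ES_Pilot data = 27; EF_Pilot data = 27+5 = 32
ES_Data collection = max(EF_Recruitment=17, EF_Instrument calibration=24, EF_Pilot data=32) = 32; EF_Data collection = 32+7 = 39
Expected project duration μ = 39 weeks. Critical path: Literature review → Protocol design → Pilot data → Data collection.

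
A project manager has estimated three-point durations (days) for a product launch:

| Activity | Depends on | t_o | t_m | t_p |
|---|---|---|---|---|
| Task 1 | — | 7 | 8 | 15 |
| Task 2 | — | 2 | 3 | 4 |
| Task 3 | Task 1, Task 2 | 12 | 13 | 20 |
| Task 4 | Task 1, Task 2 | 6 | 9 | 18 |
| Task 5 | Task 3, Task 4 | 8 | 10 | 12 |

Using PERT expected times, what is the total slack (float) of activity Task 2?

te_Task 1 = (7 + 4·8 + 15)/6 = 54/6 = 9
te_Task 2 = (2 + 4·3 + 4)/6 = 18/6 = 3
te_Task 3 = (12 + 4·13 + 20)/6 = 84/6 = 14
te_Task 4 = (6 + 4·9 + 18)/6 = 60/6 = 10
te_Task 5 = (8 + 4·10 + 12)/6 = 60/6 = 10

Forward pass:
ES_Task 1 = 0; EF_Task 1 = 9
ES_Task 2 = 0; EF_Task 2 = 3
ES_Task 3 = max(EF_Task 1=9, EF_Task 2=3) = 9; EF_Task 3 = 9+14 = 23
ES_Task 4 = max(EF_Task 1=9, EF_Task 2=3) = 9; EF_Task 4 = 9+10 = 19
ES_Task 5 = max(EF_Task 3=23, EF_Task 4=19) = 23; EF_Task 5 = 23+10 = 33
Expected project duration μ = 33 days. Critical path: Task 1 → Task 3 → Task 5.

Backward pass:
LF_Task 5 = 33; LS_Task 5 = 33−10 = 23
LF_Task 4 = LS_Task 5 = 23; LS_Task 4 = 23−10 = 13
LF_Task 3 = LS_Task 5 = 23; LS_Task 3 = 23−14 = 9
LF_Task 2 = min(LS_Task 3=9, LS_Task 4=13) = 9; LS_Task 2 = 9−3 = 6
LF_Task 1 = min(LS_Task 3=9, LS_Task 4=13) = 9; LS_Task 1 = 9−9 = 0
Slack_Task 2 = LS_Task 2 − ES_Task 2 = 6 − 0 = 6

6 days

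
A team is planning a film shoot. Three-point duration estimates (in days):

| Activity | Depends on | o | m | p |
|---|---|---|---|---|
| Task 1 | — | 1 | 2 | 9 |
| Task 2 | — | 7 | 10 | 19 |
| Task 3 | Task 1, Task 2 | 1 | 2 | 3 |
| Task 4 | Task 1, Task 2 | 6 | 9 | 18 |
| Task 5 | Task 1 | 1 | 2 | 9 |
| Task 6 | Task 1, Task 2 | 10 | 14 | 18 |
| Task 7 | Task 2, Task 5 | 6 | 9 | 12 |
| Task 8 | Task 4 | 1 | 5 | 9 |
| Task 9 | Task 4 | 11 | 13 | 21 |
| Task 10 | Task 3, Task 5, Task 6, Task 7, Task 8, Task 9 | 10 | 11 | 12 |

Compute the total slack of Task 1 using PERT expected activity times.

8 days

te_Task 1 = (1 + 4·2 + 9)/6 = 18/6 = 3
te_Task 2 = (7 + 4·10 + 19)/6 = 66/6 = 11
te_Task 3 = (1 + 4·2 + 3)/6 = 12/6 = 2
te_Task 4 = (6 + 4·9 + 18)/6 = 60/6 = 10
te_Task 5 = (1 + 4·2 + 9)/6 = 18/6 = 3
te_Task 6 = (10 + 4·14 + 18)/6 = 84/6 = 14
te_Task 7 = (6 + 4·9 + 12)/6 = 54/6 = 9
te_Task 8 = (1 + 4·5 + 9)/6 = 30/6 = 5
te_Task 9 = (11 + 4·13 + 21)/6 = 84/6 = 14
te_Task 10 = (10 + 4·11 + 12)/6 = 66/6 = 11

Forward pass:
ES_Task 1 = 0; EF_Task 1 = 3
ES_Task 2 = 0; EF_Task 2 = 11
ES_Task 3 = max(EF_Task 1=3, EF_Task 2=11) = 11; EF_Task 3 = 11+2 = 13
ES_Task 4 = max(EF_Task 1=3, EF_Task 2=11) = 11; EF_Task 4 = 11+10 = 21
ES_Task 5 = 3; EF_Task 5 = 3+3 = 6
ES_Task 6 = max(EF_Task 1=3, EF_Task 2=11) = 11; EF_Task 6 = 11+14 = 25
ES_Task 7 = max(EF_Task 2=11, EF_Task 5=6) = 11; EF_Task 7 = 11+9 = 20
ES_Task 8 = 21; EF_Task 8 = 21+5 = 26
ES_Task 9 = 21; EF_Task 9 = 21+14 = 35
ES_Task 10 = max(EF_Task 3=13, EF_Task 5=6, EF_Task 6=25, EF_Task 7=20, EF_Task 8=26, EF_Task 9=35) = 35; EF_Task 10 = 35+11 = 46
Expected project duration μ = 46 days. Critical path: Task 2 → Task 4 → Task 9 → Task 10.

Backward pass:
LF_Task 10 = 46; LS_Task 10 = 46−11 = 35
LF_Task 9 = LS_Task 10 = 35; LS_Task 9 = 35−14 = 21
LF_Task 8 = LS_Task 10 = 35; LS_Task 8 = 35−5 = 30
LF_Task 7 = LS_Task 10 = 35; LS_Task 7 = 35−9 = 26
LF_Task 6 = LS_Task 10 = 35; LS_Task 6 = 35−14 = 21
LF_Task 5 = min(LS_Task 7=26, LS_Task 10=35) = 26; LS_Task 5 = 26−3 = 23
LF_Task 4 = min(LS_Task 8=30, LS_Task 9=21) = 21; LS_Task 4 = 21−10 = 11
LF_Task 3 = LS_Task 10 = 35; LS_Task 3 = 35−2 = 33
LF_Task 2 = min(LS_Task 3=33, LS_Task 4=11, LS_Task 6=21, LS_Task 7=26) = 11; LS_Task 2 = 11−11 = 0
LF_Task 1 = min(LS_Task 3=33, LS_Task 4=11, LS_Task 5=23, LS_Task 6=21) = 11; LS_Task 1 = 11−3 = 8
Slack_Task 1 = LS_Task 1 − ES_Task 1 = 8 − 0 = 8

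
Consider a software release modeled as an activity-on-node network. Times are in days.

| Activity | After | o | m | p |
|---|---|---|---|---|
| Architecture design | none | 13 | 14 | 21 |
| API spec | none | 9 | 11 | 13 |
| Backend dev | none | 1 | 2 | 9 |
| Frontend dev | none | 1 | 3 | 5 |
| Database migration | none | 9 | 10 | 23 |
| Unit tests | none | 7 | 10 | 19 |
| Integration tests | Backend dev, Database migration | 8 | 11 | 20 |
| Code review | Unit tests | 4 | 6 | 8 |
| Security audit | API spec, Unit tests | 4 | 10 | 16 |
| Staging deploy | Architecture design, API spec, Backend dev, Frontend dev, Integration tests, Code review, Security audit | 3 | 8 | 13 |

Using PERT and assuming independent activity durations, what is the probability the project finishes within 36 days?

te_Architecture design = (13 + 4·14 + 21)/6 = 90/6 = 15; σ²_Architecture design = ((21−13)/6)² = 1.778
te_API spec = (9 + 4·11 + 13)/6 = 66/6 = 11; σ²_API spec = ((13−9)/6)² = 0.444
te_Backend dev = (1 + 4·2 + 9)/6 = 18/6 = 3; σ²_Backend dev = ((9−1)/6)² = 1.778
te_Frontend dev = (1 + 4·3 + 5)/6 = 18/6 = 3; σ²_Frontend dev = ((5−1)/6)² = 0.444
te_Database migration = (9 + 4·10 + 23)/6 = 72/6 = 12; σ²_Database migration = ((23−9)/6)² = 5.444
te_Unit tests = (7 + 4·10 + 19)/6 = 66/6 = 11; σ²_Unit tests = ((19−7)/6)² = 4.000
te_Integration tests = (8 + 4·11 + 20)/6 = 72/6 = 12; σ²_Integration tests = ((20−8)/6)² = 4.000
te_Code review = (4 + 4·6 + 8)/6 = 36/6 = 6; σ²_Code review = ((8−4)/6)² = 0.444
te_Security audit = (4 + 4·10 + 16)/6 = 60/6 = 10; σ²_Security audit = ((16−4)/6)² = 4.000
te_Staging deploy = (3 + 4·8 + 13)/6 = 48/6 = 8; σ²_Staging deploy = ((13−3)/6)² = 2.778

Forward pass:
ES_Architecture design = 0; EF_Architecture design = 15
ES_API spec = 0; EF_API spec = 11
ES_Backend dev = 0; EF_Backend dev = 3
ES_Frontend dev = 0; EF_Frontend dev = 3
ES_Database migration = 0; EF_Database migration = 12
ES_Unit tests = 0; EF_Unit tests = 11
ES_Integration tests = max(EF_Backend dev=3, EF_Database migration=12) = 12; EF_Integration tests = 12+12 = 24
ES_Code review = 11; EF_Code review = 11+6 = 17
ES_Security audit = max(EF_API spec=11, EF_Unit tests=11) = 11; EF_Security audit = 11+10 = 21
ES_Staging deploy = max(EF_Architecture design=15, EF_API spec=11, EF_Backend dev=3, EF_Frontend dev=3, EF_Integration tests=24, EF_Code review=17, EF_Security audit=21) = 24; EF_Staging deploy = 24+8 = 32
Expected project duration μ = 32 days. Critical path: Database migration → Integration tests → Staging deploy.

Variance along critical path = 5.444 + 4.000 + 2.778 = 12.222; σ = √12.222 = 3.496 days.
Z = (36 − 32) / 3.496 = 1.144
P(T ≤ 36) = Φ(1.144) ≈ 0.874

0.874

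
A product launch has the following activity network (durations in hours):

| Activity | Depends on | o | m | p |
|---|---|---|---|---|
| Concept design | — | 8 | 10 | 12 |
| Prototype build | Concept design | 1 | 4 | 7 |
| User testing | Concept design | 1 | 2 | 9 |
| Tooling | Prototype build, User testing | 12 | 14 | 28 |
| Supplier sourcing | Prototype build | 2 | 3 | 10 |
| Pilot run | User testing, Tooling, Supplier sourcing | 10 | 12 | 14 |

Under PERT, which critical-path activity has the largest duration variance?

Tooling

te_Concept design = (8 + 4·10 + 12)/6 = 60/6 = 10; σ²_Concept design = ((12−8)/6)² = 0.444
te_Prototype build = (1 + 4·4 + 7)/6 = 24/6 = 4; σ²_Prototype build = ((7−1)/6)² = 1.000
te_User testing = (1 + 4·2 + 9)/6 = 18/6 = 3; σ²_User testing = ((9−1)/6)² = 1.778
te_Tooling = (12 + 4·14 + 28)/6 = 96/6 = 16; σ²_Tooling = ((28−12)/6)² = 7.111
te_Supplier sourcing = (2 + 4·3 + 10)/6 = 24/6 = 4; σ²_Supplier sourcing = ((10−2)/6)² = 1.778
te_Pilot run = (10 + 4·12 + 14)/6 = 72/6 = 12; σ²_Pilot run = ((14−10)/6)² = 0.444

Forward pass:
ES_Concept design = 0; EF_Concept design = 10
ES_Prototype build = 10; EF_Prototype build = 10+4 = 14
ES_User testing = 10; EF_User testing = 10+3 = 13
ES_Tooling = max(EF_Prototype build=14, EF_User testing=13) = 14; EF_Tooling = 14+16 = 30
ES_Supplier sourcing = 14; EF_Supplier sourcing = 14+4 = 18
ES_Pilot run = max(EF_User testing=13, EF_Tooling=30, EF_Supplier sourcing=18) = 30; EF_Pilot run = 30+12 = 42
Expected project duration μ = 42 hours. Critical path: Concept design → Prototype build → Tooling → Pilot run.

Variances on critical path: σ²_Concept design=0.444, σ²_Prototype build=1.000, σ²_Tooling=7.111, σ²_Pilot run=0.444.
Largest is σ²_Tooling = 7.111.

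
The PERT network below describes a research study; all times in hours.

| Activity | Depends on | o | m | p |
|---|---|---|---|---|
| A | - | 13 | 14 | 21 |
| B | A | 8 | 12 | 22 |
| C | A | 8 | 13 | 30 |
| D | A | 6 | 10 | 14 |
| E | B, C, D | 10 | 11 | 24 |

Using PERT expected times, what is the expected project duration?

te_A = (13 + 4·14 + 21)/6 = 90/6 = 15
te_B = (8 + 4·12 + 22)/6 = 78/6 = 13
te_C = (8 + 4·13 + 30)/6 = 90/6 = 15
te_D = (6 + 4·10 + 14)/6 = 60/6 = 10
te_E = (10 + 4·11 + 24)/6 = 78/6 = 13

Forward pass:
ES_A = 0; EF_A = 15
ES_B = 15; EF_B = 15+13 = 28
ES_C = 15; EF_C = 15+15 = 30
ES_D = 15; EF_D = 15+10 = 25
ES_E = max(EF_B=28, EF_C=30, EF_D=25) = 30; EF_E = 30+13 = 43
Expected project duration μ = 43 hours. Critical path: A → C → E.

43 hours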